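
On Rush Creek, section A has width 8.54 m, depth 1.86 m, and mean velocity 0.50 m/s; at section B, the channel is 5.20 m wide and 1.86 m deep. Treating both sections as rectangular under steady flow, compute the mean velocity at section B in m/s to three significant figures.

0.821 m/s

Q = A₁V₁ = (8.54×1.86) × 0.50 = 7.942 m³/s
A₂ = 5.20 × 1.86 = 9.672 m²
V₂ = Q/A₂ = 7.942/9.672 = 0.8212 m/s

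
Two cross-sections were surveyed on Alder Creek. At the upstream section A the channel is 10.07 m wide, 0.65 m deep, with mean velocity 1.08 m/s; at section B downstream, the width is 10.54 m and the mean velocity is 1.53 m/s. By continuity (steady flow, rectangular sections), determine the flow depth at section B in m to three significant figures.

Q = A₁V₁ = (10.07×0.65) × 1.08 = 7.069 m³/s
d₂ = Q/(b₂ V₂) = 7.069/(10.54×1.53) = 0.4384 m

0.438 m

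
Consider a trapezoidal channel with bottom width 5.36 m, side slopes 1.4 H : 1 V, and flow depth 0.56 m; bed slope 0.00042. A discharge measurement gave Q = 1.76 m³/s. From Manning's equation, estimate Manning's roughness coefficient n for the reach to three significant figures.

A = (b + z·y)·y = (5.36 + 1.4×0.56)×0.56 = 3.441 m²
P = b + 2y√(1+z²) = 5.36 + 2×0.56×√(1+1.4²) = 7.287 m
R = A/P = 3.441/7.287 = 0.4722 m
n = (1/Q)·A·R^(2/3)·S^(1/2) = (1/1.76) × 3.441 × 0.6064 × 0.02049 = 0.02429

0.0243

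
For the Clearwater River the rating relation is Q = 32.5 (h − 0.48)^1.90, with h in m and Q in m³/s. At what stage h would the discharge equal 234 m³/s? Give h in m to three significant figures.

3.31 m

h − h₀ = (Q/C)^(1/b) = (234/32.5)^(1/1.90) = 2.826 m
h = 0.48 + 2.826 = 3.306 m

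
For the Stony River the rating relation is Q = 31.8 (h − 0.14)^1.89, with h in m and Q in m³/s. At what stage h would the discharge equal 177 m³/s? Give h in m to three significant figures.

h − h₀ = (Q/C)^(1/b) = (177/31.8)^(1/1.89) = 2.480 m
h = 0.14 + 2.480 = 2.620 m

2.62 m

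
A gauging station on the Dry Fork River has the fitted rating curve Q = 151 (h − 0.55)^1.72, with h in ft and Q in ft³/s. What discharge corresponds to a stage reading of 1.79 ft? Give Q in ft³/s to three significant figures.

Q = 151 × (1.79 − 0.55)^1.72 = 151 × 1.24^1.72 = 218.6 ft³/s

219 ft³/s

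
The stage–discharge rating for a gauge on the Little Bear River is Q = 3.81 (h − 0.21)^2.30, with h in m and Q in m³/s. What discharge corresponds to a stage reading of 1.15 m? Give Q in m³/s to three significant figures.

Q = 3.81 × (1.15 − 0.21)^2.30 = 3.81 × 0.94^2.30 = 3.305 m³/s

3.30 m³/s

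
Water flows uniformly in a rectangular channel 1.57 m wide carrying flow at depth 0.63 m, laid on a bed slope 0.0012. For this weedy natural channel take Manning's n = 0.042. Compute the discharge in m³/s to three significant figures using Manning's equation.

0.405 m³/s

A = b·y = 1.57 × 0.63 = 0.9891 m²
P = b + 2y = 1.57 + 2×0.63 = 2.830 m
R = A/P = 0.9891/2.830 = 0.3495 m
Q = (1/n)·A·R^(2/3)·S^(1/2) = (1/0.042) × 0.9891 × 0.3495^(2/3) × 0.0012^(1/2) = 0.4048 m³/s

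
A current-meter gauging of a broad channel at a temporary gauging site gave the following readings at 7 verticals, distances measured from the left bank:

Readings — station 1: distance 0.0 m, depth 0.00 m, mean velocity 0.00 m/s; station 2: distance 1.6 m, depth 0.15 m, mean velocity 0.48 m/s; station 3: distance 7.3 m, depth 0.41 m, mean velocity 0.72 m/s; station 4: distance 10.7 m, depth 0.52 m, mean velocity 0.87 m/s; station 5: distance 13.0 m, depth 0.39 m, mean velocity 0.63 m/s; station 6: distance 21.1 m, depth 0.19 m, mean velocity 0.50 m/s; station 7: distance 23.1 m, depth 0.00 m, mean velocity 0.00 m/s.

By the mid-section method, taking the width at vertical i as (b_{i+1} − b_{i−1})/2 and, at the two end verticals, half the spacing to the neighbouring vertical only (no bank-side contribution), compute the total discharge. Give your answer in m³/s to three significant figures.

4.65 m³/s

w_2 = (7.3 − 0.0)/2 = 3.65 m; q_2 = 0.48 × 0.15 × 3.65 = 0.2628 m³/s
w_3 = (10.7 − 1.6)/2 = 4.55 m; q_3 = 0.72 × 0.41 × 4.55 = 1.343 m³/s
w_4 = (13.0 − 7.3)/2 = 2.85 m; q_4 = 0.87 × 0.52 × 2.85 = 1.289 m³/s
w_5 = (21.1 − 10.7)/2 = 5.2 m; q_5 = 0.63 × 0.39 × 5.2 = 1.278 m³/s
w_6 = (23.1 − 13.0)/2 = 5.05 m; q_6 = 0.50 × 0.19 × 5.05 = 0.4798 m³/s
Stations 1, 7 contribute zero (depth or velocity is 0).
Q = Σ qᵢ = 4.653 m³/s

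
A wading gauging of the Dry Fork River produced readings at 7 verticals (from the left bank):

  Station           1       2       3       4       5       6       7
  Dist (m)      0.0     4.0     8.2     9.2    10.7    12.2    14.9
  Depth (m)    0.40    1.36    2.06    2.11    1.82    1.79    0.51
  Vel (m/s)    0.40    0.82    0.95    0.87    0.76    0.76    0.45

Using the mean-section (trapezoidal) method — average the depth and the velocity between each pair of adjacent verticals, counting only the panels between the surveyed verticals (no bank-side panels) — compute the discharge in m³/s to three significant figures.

Panel 1-2: Δb = 4 m, d̄ = (0.40+1.36)/2 = 0.88, v̄ = (0.40+0.82)/2 = 0.61 → q = 4×0.88×0.61 = 2.147 m³/s
Panel 2-3: Δb = 4.2 m, d̄ = (1.36+2.06)/2 = 1.71, v̄ = (0.82+0.95)/2 = 0.885 → q = 4.2×1.71×0.885 = 6.356 m³/s
Panel 3-4: Δb = 1 m, d̄ = (2.06+2.11)/2 = 2.085, v̄ = (0.95+0.87)/2 = 0.91 → q = 1×2.085×0.91 = 1.897 m³/s
Panel 4-5: Δb = 1.5 m, d̄ = (2.11+1.82)/2 = 1.965, v̄ = (0.87+0.76)/2 = 0.815 → q = 1.5×1.965×0.815 = 2.402 m³/s
Panel 5-6: Δb = 1.5 m, d̄ = (1.82+1.79)/2 = 1.805, v̄ = (0.76+0.76)/2 = 0.76 → q = 1.5×1.805×0.76 = 2.058 m³/s
Panel 6-7: Δb = 2.7 m, d̄ = (1.79+0.51)/2 = 1.15, v̄ = (0.76+0.45)/2 = 0.605 → q = 2.7×1.15×0.605 = 1.879 m³/s
Q = Σ q = 16.74 m³/s

16.7 m³/s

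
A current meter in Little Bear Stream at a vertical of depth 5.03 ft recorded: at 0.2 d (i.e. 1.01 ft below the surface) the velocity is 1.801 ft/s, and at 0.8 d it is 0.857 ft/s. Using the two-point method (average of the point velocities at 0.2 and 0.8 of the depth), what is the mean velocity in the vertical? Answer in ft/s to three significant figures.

v̄ = (1.801 + 0.857) / 2 = 1.329 ft/s

1.33 ft/s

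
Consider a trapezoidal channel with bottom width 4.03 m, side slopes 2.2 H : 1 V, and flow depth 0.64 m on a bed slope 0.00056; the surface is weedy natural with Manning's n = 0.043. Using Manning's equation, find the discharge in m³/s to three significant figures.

A = (b + z·y)·y = (4.03 + 2.2×0.64)×0.64 = 3.480 m²
P = b + 2y√(1+z²) = 4.03 + 2×0.64×√(1+2.2²) = 7.123 m
R = A/P = 3.480/7.123 = 0.4886 m
Q = (1/n)·A·R^(2/3)·S^(1/2) = (1/0.043) × 3.480 × 0.4886^(2/3) × 0.00056^(1/2) = 1.188 m³/s

1.19 m³/s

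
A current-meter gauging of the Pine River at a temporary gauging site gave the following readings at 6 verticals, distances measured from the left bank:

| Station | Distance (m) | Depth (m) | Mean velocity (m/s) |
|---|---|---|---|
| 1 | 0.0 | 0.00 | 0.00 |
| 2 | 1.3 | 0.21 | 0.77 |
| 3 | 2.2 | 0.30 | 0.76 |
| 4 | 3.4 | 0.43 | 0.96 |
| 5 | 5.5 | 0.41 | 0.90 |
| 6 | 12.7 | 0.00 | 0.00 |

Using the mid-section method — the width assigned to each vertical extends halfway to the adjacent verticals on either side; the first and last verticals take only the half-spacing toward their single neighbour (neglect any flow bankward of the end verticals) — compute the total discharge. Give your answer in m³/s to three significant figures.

2.81 m³/s

w_2 = (2.2 − 0.0)/2 = 1.1 m; q_2 = 0.77 × 0.21 × 1.1 = 0.1779 m³/s
w_3 = (3.4 − 1.3)/2 = 1.05 m; q_3 = 0.76 × 0.30 × 1.05 = 0.2394 m³/s
w_4 = (5.5 − 2.2)/2 = 1.65 m; q_4 = 0.96 × 0.43 × 1.65 = 0.6811 m³/s
w_5 = (12.7 − 3.4)/2 = 4.65 m; q_5 = 0.90 × 0.41 × 4.65 = 1.716 m³/s
Stations 1, 6 contribute zero (depth or velocity is 0).
Q = Σ qᵢ = 2.814 m³/s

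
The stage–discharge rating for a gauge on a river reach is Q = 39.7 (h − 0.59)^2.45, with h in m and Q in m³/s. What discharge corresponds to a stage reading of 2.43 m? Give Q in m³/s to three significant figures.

177 m³/s

Q = 39.7 × (2.43 − 0.59)^2.45 = 39.7 × 1.84^2.45 = 176.8 m³/s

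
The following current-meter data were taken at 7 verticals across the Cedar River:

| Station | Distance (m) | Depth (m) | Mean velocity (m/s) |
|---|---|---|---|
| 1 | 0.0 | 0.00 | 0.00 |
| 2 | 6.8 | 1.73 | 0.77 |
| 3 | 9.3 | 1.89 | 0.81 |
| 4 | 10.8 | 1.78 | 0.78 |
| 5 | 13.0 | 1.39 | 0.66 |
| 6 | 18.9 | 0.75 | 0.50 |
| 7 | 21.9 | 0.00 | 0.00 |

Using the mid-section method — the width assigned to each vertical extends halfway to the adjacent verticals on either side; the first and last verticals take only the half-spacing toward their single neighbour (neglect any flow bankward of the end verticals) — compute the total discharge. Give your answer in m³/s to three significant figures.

17.2 m³/s

w_2 = (9.3 − 0.0)/2 = 4.65 m; q_2 = 0.77 × 1.73 × 4.65 = 6.194 m³/s
w_3 = (10.8 − 6.8)/2 = 2 m; q_3 = 0.81 × 1.89 × 2 = 3.062 m³/s
w_4 = (13.0 − 9.3)/2 = 1.85 m; q_4 = 0.78 × 1.78 × 1.85 = 2.569 m³/s
w_5 = (18.9 − 10.8)/2 = 4.05 m; q_5 = 0.66 × 1.39 × 4.05 = 3.715 m³/s
w_6 = (21.9 − 13.0)/2 = 4.45 m; q_6 = 0.50 × 0.75 × 4.45 = 1.669 m³/s
Stations 1, 7 contribute zero (depth or velocity is 0).
Q = Σ qᵢ = 17.21 m³/s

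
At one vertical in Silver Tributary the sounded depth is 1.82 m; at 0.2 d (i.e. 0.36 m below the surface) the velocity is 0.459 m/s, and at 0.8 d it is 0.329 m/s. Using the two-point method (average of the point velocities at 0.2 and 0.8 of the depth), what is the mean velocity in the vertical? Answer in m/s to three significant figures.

0.394 m/s

v̄ = (0.459 + 0.329) / 2 = 0.3940 m/s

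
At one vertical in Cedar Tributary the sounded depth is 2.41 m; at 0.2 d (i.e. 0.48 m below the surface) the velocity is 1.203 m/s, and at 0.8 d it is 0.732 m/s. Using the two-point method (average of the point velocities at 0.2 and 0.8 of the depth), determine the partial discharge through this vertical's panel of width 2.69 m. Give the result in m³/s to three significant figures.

6.27 m³/s

v̄ = (1.203 + 0.732) / 2 = 0.9675 m/s
q = v̄ × d × w = 0.9675 × 2.41 × 2.69 = 6.272 m³/s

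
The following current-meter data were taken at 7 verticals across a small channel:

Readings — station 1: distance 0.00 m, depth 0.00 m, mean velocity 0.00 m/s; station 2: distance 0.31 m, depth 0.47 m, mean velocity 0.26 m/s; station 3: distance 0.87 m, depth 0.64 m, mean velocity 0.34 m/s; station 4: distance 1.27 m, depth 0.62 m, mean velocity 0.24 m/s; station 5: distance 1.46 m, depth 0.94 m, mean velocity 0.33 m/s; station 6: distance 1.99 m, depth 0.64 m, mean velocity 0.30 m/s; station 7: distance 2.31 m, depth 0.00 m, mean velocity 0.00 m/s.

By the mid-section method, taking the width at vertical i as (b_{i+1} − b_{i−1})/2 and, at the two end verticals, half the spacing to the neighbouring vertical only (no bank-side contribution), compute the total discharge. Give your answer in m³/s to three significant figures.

0.395 m³/s

w_2 = (0.87 − 0.00)/2 = 0.435 m; q_2 = 0.26 × 0.47 × 0.435 = 0.05316 m³/s
w_3 = (1.27 − 0.31)/2 = 0.48 m; q_3 = 0.34 × 0.64 × 0.48 = 0.1044 m³/s
w_4 = (1.46 − 0.87)/2 = 0.295 m; q_4 = 0.24 × 0.62 × 0.295 = 0.04390 m³/s
w_5 = (1.99 − 1.27)/2 = 0.36 m; q_5 = 0.33 × 0.94 × 0.36 = 0.1117 m³/s
w_6 = (2.31 − 1.46)/2 = 0.425 m; q_6 = 0.30 × 0.64 × 0.425 = 0.08160 m³/s
Stations 1, 7 contribute zero (depth or velocity is 0).
Q = Σ qᵢ = 0.3948 m³/s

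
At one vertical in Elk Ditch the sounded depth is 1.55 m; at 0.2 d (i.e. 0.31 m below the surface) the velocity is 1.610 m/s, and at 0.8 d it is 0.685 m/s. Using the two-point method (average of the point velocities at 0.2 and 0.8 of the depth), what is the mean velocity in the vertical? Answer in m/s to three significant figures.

1.15 m/s

v̄ = (1.610 + 0.685) / 2 = 1.148 m/s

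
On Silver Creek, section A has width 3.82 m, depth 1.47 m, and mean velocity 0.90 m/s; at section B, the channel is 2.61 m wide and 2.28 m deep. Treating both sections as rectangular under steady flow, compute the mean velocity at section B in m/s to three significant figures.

0.849 m/s

Q = A₁V₁ = (3.82×1.47) × 0.90 = 5.054 m³/s
A₂ = 2.61 × 2.28 = 5.951 m²
V₂ = Q/A₂ = 5.054/5.951 = 0.8493 m/s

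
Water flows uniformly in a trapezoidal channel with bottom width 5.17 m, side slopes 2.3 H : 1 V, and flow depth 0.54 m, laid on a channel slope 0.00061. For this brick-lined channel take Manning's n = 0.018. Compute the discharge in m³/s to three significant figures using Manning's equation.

A = (b + z·y)·y = (5.17 + 2.3×0.54)×0.54 = 3.462 m²
P = b + 2y√(1+z²) = 5.17 + 2×0.54×√(1+2.3²) = 7.879 m
R = A/P = 3.462/7.879 = 0.4395 m
Q = (1/n)·A·R^(2/3)·S^(1/2) = (1/0.018) × 3.462 × 0.4395^(2/3) × 0.00061^(1/2) = 2.746 m³/s

2.75 m³/s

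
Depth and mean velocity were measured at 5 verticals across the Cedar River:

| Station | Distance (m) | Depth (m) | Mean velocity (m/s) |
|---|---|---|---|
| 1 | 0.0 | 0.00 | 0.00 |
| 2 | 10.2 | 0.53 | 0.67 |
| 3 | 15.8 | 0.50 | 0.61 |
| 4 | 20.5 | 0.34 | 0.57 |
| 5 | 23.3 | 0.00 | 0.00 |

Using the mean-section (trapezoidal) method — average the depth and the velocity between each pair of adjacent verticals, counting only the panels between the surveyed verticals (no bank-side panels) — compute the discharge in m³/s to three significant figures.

Panel 1-2: Δb = 10.2 m, d̄ = (0.00+0.53)/2 = 0.265, v̄ = (0.00+0.67)/2 = 0.335 → q = 10.2×0.265×0.335 = 0.9055 m³/s
Panel 2-3: Δb = 5.6 m, d̄ = (0.53+0.50)/2 = 0.515, v̄ = (0.67+0.61)/2 = 0.64 → q = 5.6×0.515×0.64 = 1.846 m³/s
Panel 3-4: Δb = 4.7 m, d̄ = (0.50+0.34)/2 = 0.42, v̄ = (0.61+0.57)/2 = 0.59 → q = 4.7×0.42×0.59 = 1.165 m³/s
Panel 4-5: Δb = 2.8 m, d̄ = (0.34+0.00)/2 = 0.17, v̄ = (0.57+0.00)/2 = 0.285 → q = 2.8×0.17×0.285 = 0.1357 m³/s
Q = Σ q = 4.052 m³/s

4.05 m³/s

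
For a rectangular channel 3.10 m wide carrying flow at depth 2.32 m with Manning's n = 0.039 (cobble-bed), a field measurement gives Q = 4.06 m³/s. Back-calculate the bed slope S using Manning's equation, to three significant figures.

A = b·y = 3.10 × 2.32 = 7.192 m²
P = b + 2y = 3.10 + 2×2.32 = 7.740 m
R = A/P = 7.192/7.740 = 0.9292 m
S = (Q·n / (1·A·R^(2/3)))² = (4.06×0.039 / (1×7.192×0.9522))² = 0.0005346

0.000535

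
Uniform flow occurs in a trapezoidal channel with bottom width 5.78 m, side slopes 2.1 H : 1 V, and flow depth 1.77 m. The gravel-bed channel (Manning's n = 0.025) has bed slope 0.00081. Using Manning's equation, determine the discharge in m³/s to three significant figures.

A = (b + z·y)·y = (5.78 + 2.1×1.77)×1.77 = 16.81 m²
P = b + 2y√(1+z²) = 5.78 + 2×1.77×√(1+2.1²) = 14.01 m
R = A/P = 16.81/14.01 = 1.200 m
Q = (1/n)·A·R^(2/3)·S^(1/2) = (1/0.025) × 16.81 × 1.200^(2/3) × 0.00081^(1/2) = 21.60 m³/s

21.6 m³/s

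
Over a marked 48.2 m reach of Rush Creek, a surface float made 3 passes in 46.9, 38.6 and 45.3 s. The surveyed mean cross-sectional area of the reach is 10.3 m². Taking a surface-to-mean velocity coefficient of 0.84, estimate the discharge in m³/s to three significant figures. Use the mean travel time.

t̄ = (46.9 + 38.6 + 45.3) / 3 = 43.6 s
v_surface = L / t̄ = 48.2 / 43.6 = 1.106 m/s
v_mean = 0.84 × 1.106 = 0.9286 m/s
Q = A × v_mean = 10.3 × 0.9286 = 9.565 m³/s

9.56 m³/s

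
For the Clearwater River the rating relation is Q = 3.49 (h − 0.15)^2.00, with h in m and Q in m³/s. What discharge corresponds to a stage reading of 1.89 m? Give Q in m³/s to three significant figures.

10.6 m³/s

Q = 3.49 × (1.89 − 0.15)^2.00 = 3.49 × 1.74^2.00 = 10.57 m³/s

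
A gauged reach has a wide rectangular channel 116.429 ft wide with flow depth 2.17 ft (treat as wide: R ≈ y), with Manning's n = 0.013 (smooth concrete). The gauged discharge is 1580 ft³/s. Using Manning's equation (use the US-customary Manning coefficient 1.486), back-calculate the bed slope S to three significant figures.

0.00107

A = b·y = 116.429 × 2.17 = 252.7 ft²
Wide channel: R ≈ y = 2.17 ft
S = (Q·n / (1.486·A·R^(2/3)))² = (1580×0.013 / (1.486×252.7×1.676))² = 0.001065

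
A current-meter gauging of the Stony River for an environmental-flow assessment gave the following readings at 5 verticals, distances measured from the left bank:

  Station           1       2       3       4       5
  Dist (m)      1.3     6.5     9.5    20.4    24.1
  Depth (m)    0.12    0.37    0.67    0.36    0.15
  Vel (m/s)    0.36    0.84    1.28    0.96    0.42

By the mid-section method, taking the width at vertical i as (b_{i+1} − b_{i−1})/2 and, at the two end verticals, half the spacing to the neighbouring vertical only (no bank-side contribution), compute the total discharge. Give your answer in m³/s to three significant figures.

9.99 m³/s

w_1 = (6.5 − 1.3)/2 = 2.6 m; q_1 = 0.36 × 0.12 × 2.6 = 0.1123 m³/s
w_2 = (9.5 − 1.3)/2 = 4.1 m; q_2 = 0.84 × 0.37 × 4.1 = 1.274 m³/s
w_3 = (20.4 − 6.5)/2 = 6.95 m; q_3 = 1.28 × 0.67 × 6.95 = 5.960 m³/s
w_4 = (24.1 − 9.5)/2 = 7.3 m; q_4 = 0.96 × 0.36 × 7.3 = 2.523 m³/s
w_5 = (24.1 − 20.4)/2 = 1.85 m; q_5 = 0.42 × 0.15 × 1.85 = 0.1166 m³/s
Q = Σ qᵢ = 9.986 m³/s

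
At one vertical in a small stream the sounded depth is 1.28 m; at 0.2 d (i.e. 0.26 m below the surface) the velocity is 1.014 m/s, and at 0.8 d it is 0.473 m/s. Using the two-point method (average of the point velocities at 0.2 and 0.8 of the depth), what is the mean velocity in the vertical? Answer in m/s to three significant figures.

0.744 m/s

v̄ = (1.014 + 0.473) / 2 = 0.7435 m/s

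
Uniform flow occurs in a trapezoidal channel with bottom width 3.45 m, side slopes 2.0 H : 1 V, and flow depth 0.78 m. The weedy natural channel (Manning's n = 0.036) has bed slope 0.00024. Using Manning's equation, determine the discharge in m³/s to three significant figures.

A = (b + z·y)·y = (3.45 + 2.0×0.78)×0.78 = 3.908 m²
P = b + 2y√(1+z²) = 3.45 + 2×0.78×√(1+2.0²) = 6.938 m
R = A/P = 3.908/6.938 = 0.5632 m
Q = (1/n)·A·R^(2/3)·S^(1/2) = (1/0.036) × 3.908 × 0.5632^(2/3) × 0.00024^(1/2) = 1.147 m³/s

1.15 m³/s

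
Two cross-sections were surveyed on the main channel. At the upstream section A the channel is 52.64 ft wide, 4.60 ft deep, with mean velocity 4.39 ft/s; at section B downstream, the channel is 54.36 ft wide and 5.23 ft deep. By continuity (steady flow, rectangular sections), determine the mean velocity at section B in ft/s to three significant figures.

3.74 ft/s

Q = A₁V₁ = (52.64×4.60) × 4.39 = 1063 ft³/s
A₂ = 54.36 × 5.23 = 284.3 ft²
V₂ = Q/A₂ = 1063/284.3 = 3.739 ft/s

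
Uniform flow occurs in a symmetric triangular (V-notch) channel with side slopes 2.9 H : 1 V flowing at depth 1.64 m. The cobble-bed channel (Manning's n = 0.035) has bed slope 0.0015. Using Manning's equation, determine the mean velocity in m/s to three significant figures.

A = z·y² = 2.9×1.64² = 7.800 m²
P = 2y√(1+z²) = 2×1.64×√(1+2.9²) = 10.06 m
R = A/P = 7.800/10.06 = 0.7752 m
Q = (1/n)·A·R^(2/3)·S^(1/2) = (1/0.035) × 7.800 × 0.7752^(2/3) × 0.0015^(1/2) = 7.284 m³/s
V = Q/A = 7.284/7.800 = 0.9338 m/s

0.934 m/s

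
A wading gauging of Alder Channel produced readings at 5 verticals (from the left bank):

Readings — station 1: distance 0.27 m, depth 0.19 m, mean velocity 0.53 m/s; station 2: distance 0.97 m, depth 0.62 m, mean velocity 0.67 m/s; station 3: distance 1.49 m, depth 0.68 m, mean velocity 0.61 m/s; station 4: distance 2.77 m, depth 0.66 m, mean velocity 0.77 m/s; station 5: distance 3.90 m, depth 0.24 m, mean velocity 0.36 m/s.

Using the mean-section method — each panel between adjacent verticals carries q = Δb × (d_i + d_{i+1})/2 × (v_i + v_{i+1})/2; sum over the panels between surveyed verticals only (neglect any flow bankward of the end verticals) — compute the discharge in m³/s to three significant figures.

Panel 1-2: Δb = 0.7 m, d̄ = (0.19+0.62)/2 = 0.405, v̄ = (0.53+0.67)/2 = 0.6 → q = 0.7×0.405×0.6 = 0.1701 m³/s
Panel 2-3: Δb = 0.52 m, d̄ = (0.62+0.68)/2 = 0.65, v̄ = (0.67+0.61)/2 = 0.64 → q = 0.52×0.65×0.64 = 0.2163 m³/s
Panel 3-4: Δb = 1.28 m, d̄ = (0.68+0.66)/2 = 0.67, v̄ = (0.61+0.77)/2 = 0.69 → q = 1.28×0.67×0.69 = 0.5917 m³/s
Panel 4-5: Δb = 1.13 m, d̄ = (0.66+0.24)/2 = 0.45, v̄ = (0.77+0.36)/2 = 0.565 → q = 1.13×0.45×0.565 = 0.2873 m³/s
Q = Σ q = 1.265 m³/s

1.27 m³/s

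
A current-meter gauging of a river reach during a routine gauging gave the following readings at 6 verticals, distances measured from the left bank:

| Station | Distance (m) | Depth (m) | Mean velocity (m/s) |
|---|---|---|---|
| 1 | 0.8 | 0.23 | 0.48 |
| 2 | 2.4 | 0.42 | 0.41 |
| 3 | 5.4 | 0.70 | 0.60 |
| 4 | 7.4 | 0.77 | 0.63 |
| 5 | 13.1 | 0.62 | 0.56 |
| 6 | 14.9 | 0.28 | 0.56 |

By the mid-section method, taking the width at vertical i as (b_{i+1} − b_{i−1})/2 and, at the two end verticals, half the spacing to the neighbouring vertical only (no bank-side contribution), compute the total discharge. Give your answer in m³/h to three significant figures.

w_1 = (2.4 − 0.8)/2 = 0.8 m; q_1 = 0.48 × 0.23 × 0.8 = 0.08832 m³/s
w_2 = (5.4 − 0.8)/2 = 2.3 m; q_2 = 0.41 × 0.42 × 2.3 = 0.3961 m³/s
w_3 = (7.4 − 2.4)/2 = 2.5 m; q_3 = 0.60 × 0.70 × 2.5 = 1.050 m³/s
w_4 = (13.1 − 5.4)/2 = 3.85 m; q_4 = 0.63 × 0.77 × 3.85 = 1.868 m³/s
w_5 = (14.9 − 7.4)/2 = 3.75 m; q_5 = 0.56 × 0.62 × 3.75 = 1.302 m³/s
w_6 = (14.9 − 13.1)/2 = 0.9 m; q_6 = 0.56 × 0.28 × 0.9 = 0.1411 m³/s
Q = Σ qᵢ = 4.845 m³/s
= 4.845 × 3600 = 17440 m³/h

17400 m³/h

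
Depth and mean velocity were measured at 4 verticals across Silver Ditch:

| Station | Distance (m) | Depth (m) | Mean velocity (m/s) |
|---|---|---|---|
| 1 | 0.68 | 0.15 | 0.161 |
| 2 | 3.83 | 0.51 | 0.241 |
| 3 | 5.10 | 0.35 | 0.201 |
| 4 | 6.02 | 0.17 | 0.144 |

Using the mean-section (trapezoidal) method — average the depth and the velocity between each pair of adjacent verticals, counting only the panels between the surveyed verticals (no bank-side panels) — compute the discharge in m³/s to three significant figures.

Panel 1-2: Δb = 3.15 m, d̄ = (0.15+0.51)/2 = 0.33, v̄ = (0.161+0.241)/2 = 0.201 → q = 3.15×0.33×0.201 = 0.2089 m³/s
Panel 2-3: Δb = 1.27 m, d̄ = (0.51+0.35)/2 = 0.43, v̄ = (0.241+0.201)/2 = 0.221 → q = 1.27×0.43×0.221 = 0.1207 m³/s
Panel 3-4: Δb = 0.92 m, d̄ = (0.35+0.17)/2 = 0.26, v̄ = (0.201+0.144)/2 = 0.1725 → q = 0.92×0.26×0.1725 = 0.04126 m³/s
Q = Σ q = 0.3709 m³/s

0.371 m³/s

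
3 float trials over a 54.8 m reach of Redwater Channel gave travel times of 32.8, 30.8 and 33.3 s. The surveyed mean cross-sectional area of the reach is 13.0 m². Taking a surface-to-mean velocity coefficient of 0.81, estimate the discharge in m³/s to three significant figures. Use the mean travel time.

17.9 m³/s

t̄ = (32.8 + 30.8 + 33.3) / 3 = 32.3 s
v_surface = L / t̄ = 54.8 / 32.3 = 1.697 m/s
v_mean = 0.81 × 1.697 = 1.374 m/s
Q = A × v_mean = 13.0 × 1.374 = 17.87 m³/s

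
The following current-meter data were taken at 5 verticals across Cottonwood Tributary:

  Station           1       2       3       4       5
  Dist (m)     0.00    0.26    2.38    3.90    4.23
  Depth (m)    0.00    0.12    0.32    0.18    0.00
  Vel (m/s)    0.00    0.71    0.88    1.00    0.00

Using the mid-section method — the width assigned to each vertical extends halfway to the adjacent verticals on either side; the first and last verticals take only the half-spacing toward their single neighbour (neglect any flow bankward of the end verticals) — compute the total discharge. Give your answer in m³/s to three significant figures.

w_2 = (2.38 − 0.00)/2 = 1.19 m; q_2 = 0.71 × 0.12 × 1.19 = 0.1014 m³/s
w_3 = (3.90 − 0.26)/2 = 1.82 m; q_3 = 0.88 × 0.32 × 1.82 = 0.5125 m³/s
w_4 = (4.23 − 2.38)/2 = 0.925 m; q_4 = 1.00 × 0.18 × 0.925 = 0.1665 m³/s
Stations 1, 5 contribute zero (depth or velocity is 0).
Q = Σ qᵢ = 0.7804 m³/s

0.780 m³/s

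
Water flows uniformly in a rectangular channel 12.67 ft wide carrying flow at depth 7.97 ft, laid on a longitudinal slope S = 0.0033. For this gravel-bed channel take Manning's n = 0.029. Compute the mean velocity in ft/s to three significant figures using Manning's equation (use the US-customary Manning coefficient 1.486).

6.82 ft/s

A = b·y = 12.67 × 7.97 = 101.0 ft²
P = b + 2y = 12.67 + 2×7.97 = 28.61 ft
R = A/P = 101.0/28.61 = 3.530 ft
Q = (1.486/n)·A·R^(2/3)·S^(1/2) = (1.486/0.029) × 101.0 × 3.530^(2/3) × 0.0033^(1/2) = 689.1 ft³/s
V = Q/A = 689.1/101.0 = 6.824 ft/s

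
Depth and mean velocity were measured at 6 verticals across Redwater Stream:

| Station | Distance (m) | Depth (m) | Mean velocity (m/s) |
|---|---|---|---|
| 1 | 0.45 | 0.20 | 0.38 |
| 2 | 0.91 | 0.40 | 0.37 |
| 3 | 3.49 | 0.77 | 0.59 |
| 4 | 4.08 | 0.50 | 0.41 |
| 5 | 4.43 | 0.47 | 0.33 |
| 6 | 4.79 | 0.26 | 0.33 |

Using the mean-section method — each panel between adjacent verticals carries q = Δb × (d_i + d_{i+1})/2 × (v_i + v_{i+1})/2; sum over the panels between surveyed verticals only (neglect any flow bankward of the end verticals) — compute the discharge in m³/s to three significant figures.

Panel 1-2: Δb = 0.46 m, d̄ = (0.20+0.40)/2 = 0.3, v̄ = (0.38+0.37)/2 = 0.375 → q = 0.46×0.3×0.375 = 0.05175 m³/s
Panel 2-3: Δb = 2.58 m, d̄ = (0.40+0.77)/2 = 0.585, v̄ = (0.37+0.59)/2 = 0.48 → q = 2.58×0.585×0.48 = 0.7245 m³/s
Panel 3-4: Δb = 0.59 m, d̄ = (0.77+0.50)/2 = 0.635, v̄ = (0.59+0.41)/2 = 0.5 → q = 0.59×0.635×0.5 = 0.1873 m³/s
Panel 4-5: Δb = 0.35 m, d̄ = (0.50+0.47)/2 = 0.485, v̄ = (0.41+0.33)/2 = 0.37 → q = 0.35×0.485×0.37 = 0.06281 m³/s
Panel 5-6: Δb = 0.36 m, d̄ = (0.47+0.26)/2 = 0.365, v̄ = (0.33+0.33)/2 = 0.33 → q = 0.36×0.365×0.33 = 0.04336 m³/s
Q = Σ q = 1.070 m³/s

1.07 m³/s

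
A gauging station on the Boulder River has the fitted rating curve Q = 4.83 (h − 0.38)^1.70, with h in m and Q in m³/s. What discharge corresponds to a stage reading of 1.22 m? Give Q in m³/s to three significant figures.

Q = 4.83 × (1.22 − 0.38)^1.70 = 4.83 × 0.84^1.70 = 3.591 m³/s

3.59 m³/s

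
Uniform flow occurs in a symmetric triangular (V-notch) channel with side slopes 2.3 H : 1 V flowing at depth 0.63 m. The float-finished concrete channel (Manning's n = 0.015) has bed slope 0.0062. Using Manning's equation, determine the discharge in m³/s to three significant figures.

2.09 m³/s

A = z·y² = 2.3×0.63² = 0.9129 m²
P = 2y√(1+z²) = 2×0.63×√(1+2.3²) = 3.160 m
R = A/P = 0.9129/3.160 = 0.2889 m
Q = (1/n)·A·R^(2/3)·S^(1/2) = (1/0.015) × 0.9129 × 0.2889^(2/3) × 0.0062^(1/2) = 2.094 m³/s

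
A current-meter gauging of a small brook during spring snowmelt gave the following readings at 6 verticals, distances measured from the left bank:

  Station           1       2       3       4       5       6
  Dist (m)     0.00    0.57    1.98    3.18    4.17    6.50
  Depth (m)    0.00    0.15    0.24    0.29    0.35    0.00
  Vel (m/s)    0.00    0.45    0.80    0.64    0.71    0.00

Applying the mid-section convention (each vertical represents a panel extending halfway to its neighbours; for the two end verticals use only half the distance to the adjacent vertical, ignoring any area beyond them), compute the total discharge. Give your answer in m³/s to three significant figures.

0.933 m³/s

w_2 = (1.98 − 0.00)/2 = 0.99 m; q_2 = 0.45 × 0.15 × 0.99 = 0.06683 m³/s
w_3 = (3.18 − 0.57)/2 = 1.305 m; q_3 = 0.80 × 0.24 × 1.305 = 0.2506 m³/s
w_4 = (4.17 − 1.98)/2 = 1.095 m; q_4 = 0.64 × 0.29 × 1.095 = 0.2032 m³/s
w_5 = (6.50 − 3.18)/2 = 1.66 m; q_5 = 0.71 × 0.35 × 1.66 = 0.4125 m³/s
Stations 1, 6 contribute zero (depth or velocity is 0).
Q = Σ qᵢ = 0.9331 m³/s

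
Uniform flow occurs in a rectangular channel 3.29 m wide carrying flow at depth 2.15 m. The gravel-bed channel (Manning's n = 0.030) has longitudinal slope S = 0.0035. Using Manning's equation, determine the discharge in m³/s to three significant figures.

13.3 m³/s

A = b·y = 3.29 × 2.15 = 7.074 m²
P = b + 2y = 3.29 + 2×2.15 = 7.590 m
R = A/P = 7.074/7.590 = 0.9319 m
Q = (1/n)·A·R^(2/3)·S^(1/2) = (1/0.030) × 7.074 × 0.9319^(2/3) × 0.0035^(1/2) = 13.31 m³/s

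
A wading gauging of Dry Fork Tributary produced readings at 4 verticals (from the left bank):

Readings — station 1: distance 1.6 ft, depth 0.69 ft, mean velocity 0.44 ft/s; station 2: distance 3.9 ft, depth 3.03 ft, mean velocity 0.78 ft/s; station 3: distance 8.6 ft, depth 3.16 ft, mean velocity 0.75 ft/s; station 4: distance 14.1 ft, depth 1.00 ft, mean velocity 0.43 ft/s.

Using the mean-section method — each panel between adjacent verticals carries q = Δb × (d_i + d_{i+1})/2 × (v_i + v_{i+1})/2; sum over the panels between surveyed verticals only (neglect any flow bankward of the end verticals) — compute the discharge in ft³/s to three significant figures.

Panel 1-2: Δb = 2.3 ft, d̄ = (0.69+3.03)/2 = 1.86, v̄ = (0.44+0.78)/2 = 0.61 → q = 2.3×1.86×0.61 = 2.610 ft³/s
Panel 2-3: Δb = 4.7 ft, d̄ = (3.03+3.16)/2 = 3.095, v̄ = (0.78+0.75)/2 = 0.765 → q = 4.7×3.095×0.765 = 11.13 ft³/s
Panel 3-4: Δb = 5.5 ft, d̄ = (3.16+1.00)/2 = 2.08, v̄ = (0.75+0.43)/2 = 0.59 → q = 5.5×2.08×0.59 = 6.750 ft³/s
Q = Σ q = 20.49 ft³/s

20.5 ft³/s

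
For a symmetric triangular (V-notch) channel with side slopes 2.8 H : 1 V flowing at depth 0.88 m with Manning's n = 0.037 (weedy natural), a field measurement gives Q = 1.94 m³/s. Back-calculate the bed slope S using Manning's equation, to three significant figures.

A = z·y² = 2.8×0.88² = 2.168 m²
P = 2y√(1+z²) = 2×0.88×√(1+2.8²) = 5.233 m
R = A/P = 2.168/5.233 = 0.4144 m
S = (Q·n / (1·A·R^(2/3)))² = (1.94×0.037 / (1×2.168×0.5558))² = 0.003547

0.00355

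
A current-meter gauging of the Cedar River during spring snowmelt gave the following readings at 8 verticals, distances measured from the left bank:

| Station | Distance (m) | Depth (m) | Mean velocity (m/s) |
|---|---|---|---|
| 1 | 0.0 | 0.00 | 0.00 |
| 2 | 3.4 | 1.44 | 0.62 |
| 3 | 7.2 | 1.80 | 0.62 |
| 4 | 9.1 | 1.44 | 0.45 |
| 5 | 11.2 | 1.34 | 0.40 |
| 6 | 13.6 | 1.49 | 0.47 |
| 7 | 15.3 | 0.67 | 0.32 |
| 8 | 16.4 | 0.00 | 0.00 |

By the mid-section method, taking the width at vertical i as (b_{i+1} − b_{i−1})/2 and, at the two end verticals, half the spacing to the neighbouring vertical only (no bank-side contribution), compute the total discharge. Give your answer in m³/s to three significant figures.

w_2 = (7.2 − 0.0)/2 = 3.6 m; q_2 = 0.62 × 1.44 × 3.6 = 3.214 m³/s
w_3 = (9.1 − 3.4)/2 = 2.85 m; q_3 = 0.62 × 1.80 × 2.85 = 3.181 m³/s
w_4 = (11.2 − 7.2)/2 = 2 m; q_4 = 0.45 × 1.44 × 2 = 1.296 m³/s
w_5 = (13.6 − 9.1)/2 = 2.25 m; q_5 = 0.40 × 1.34 × 2.25 = 1.206 m³/s
w_6 = (15.3 − 11.2)/2 = 2.05 m; q_6 = 0.47 × 1.49 × 2.05 = 1.436 m³/s
w_7 = (16.4 − 13.6)/2 = 1.4 m; q_7 = 0.32 × 0.67 × 1.4 = 0.3002 m³/s
Stations 1, 8 contribute zero (depth or velocity is 0).
Q = Σ qᵢ = 10.63 m³/s

10.6 m³/s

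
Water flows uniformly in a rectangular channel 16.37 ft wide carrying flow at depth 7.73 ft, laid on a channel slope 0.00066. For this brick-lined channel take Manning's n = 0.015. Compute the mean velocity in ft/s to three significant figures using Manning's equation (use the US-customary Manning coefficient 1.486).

A = b·y = 16.37 × 7.73 = 126.5 ft²
P = b + 2y = 16.37 + 2×7.73 = 31.83 ft
R = A/P = 126.5/31.83 = 3.975 ft
Q = (1.486/n)·A·R^(2/3)·S^(1/2) = (1.486/0.015) × 126.5 × 3.975^(2/3) × 0.00066^(1/2) = 808.2 ft³/s
V = Q/A = 808.2/126.5 = 6.387 ft/s

6.39 ft/s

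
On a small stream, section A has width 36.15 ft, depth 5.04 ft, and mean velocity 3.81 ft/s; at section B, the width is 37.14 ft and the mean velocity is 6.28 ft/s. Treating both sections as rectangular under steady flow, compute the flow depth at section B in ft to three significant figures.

Q = A₁V₁ = (36.15×5.04) × 3.81 = 694.2 ft³/s
d₂ = Q/(b₂ V₂) = 694.2/(37.14×6.28) = 2.976 ft

2.98 ft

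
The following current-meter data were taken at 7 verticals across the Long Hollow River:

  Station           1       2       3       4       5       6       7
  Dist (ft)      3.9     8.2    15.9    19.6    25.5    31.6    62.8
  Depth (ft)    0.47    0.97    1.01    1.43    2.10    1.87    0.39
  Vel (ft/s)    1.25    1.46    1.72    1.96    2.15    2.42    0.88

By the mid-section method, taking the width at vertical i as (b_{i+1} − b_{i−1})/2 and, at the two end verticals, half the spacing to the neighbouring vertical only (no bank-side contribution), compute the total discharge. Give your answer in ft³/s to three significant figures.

w_1 = (8.2 − 3.9)/2 = 2.15 ft; q_1 = 1.25 × 0.47 × 2.15 = 1.263 ft³/s
w_2 = (15.9 − 3.9)/2 = 6 ft; q_2 = 1.46 × 0.97 × 6 = 8.497 ft³/s
w_3 = (19.6 − 8.2)/2 = 5.7 ft; q_3 = 1.72 × 1.01 × 5.7 = 9.902 ft³/s
w_4 = (25.5 − 15.9)/2 = 4.8 ft; q_4 = 1.96 × 1.43 × 4.8 = 13.45 ft³/s
w_5 = (31.6 − 19.6)/2 = 6 ft; q_5 = 2.15 × 2.10 × 6 = 27.09 ft³/s
w_6 = (62.8 − 25.5)/2 = 18.65 ft; q_6 = 2.42 × 1.87 × 18.65 = 84.40 ft³/s
w_7 = (62.8 − 31.6)/2 = 15.6 ft; q_7 = 0.88 × 0.39 × 15.6 = 5.354 ft³/s
Q = Σ qᵢ = 150.0 ft³/s

150 ft³/s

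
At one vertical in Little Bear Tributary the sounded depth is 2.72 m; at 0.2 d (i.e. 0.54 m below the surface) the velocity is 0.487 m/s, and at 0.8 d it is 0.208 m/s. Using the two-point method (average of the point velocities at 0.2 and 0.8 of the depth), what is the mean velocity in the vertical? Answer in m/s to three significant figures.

0.348 m/s

v̄ = (0.487 + 0.208) / 2 = 0.3475 m/s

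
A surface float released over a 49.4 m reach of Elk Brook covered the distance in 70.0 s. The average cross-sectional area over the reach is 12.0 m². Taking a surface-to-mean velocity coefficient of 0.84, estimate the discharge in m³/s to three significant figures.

7.11 m³/s

v_surface = L / t̄ = 49.4 / 70 = 0.7057 m/s
v_mean = 0.84 × 0.7057 = 0.5928 m/s
Q = A × v_mean = 12.0 × 0.5928 = 7.114 m³/s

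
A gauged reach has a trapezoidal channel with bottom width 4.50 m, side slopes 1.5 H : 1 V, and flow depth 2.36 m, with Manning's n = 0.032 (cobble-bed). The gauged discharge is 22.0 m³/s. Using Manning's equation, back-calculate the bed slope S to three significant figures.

0.000832

A = (b + z·y)·y = (4.50 + 1.5×2.36)×2.36 = 18.97 m²
P = b + 2y√(1+z²) = 4.50 + 2×2.36×√(1+1.5²) = 13.01 m
R = A/P = 18.97/13.01 = 1.459 m
S = (Q·n / (1·A·R^(2/3)))² = (22.0×0.032 / (1×18.97×1.286))² = 0.0008322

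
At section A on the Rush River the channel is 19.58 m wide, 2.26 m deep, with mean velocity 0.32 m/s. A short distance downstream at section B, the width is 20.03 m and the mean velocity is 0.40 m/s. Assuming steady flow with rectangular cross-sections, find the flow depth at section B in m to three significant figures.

1.77 m

Q = A₁V₁ = (19.58×2.26) × 0.32 = 14.16 m³/s
d₂ = Q/(b₂ V₂) = 14.16/(20.03×0.40) = 1.767 m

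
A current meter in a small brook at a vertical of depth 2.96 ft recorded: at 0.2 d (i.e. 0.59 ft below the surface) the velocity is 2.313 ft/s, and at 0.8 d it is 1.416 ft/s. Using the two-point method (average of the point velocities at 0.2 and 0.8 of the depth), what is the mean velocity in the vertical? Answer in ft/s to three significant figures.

v̄ = (2.313 + 1.416) / 2 = 1.865 ft/s

1.86 ft/s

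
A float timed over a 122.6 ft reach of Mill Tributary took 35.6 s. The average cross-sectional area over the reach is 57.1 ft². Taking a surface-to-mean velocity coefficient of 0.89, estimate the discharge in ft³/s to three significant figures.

175 ft³/s

v_surface = L / t̄ = 122.6 / 35.6 = 3.444 ft/s
v_mean = 0.89 × 3.444 = 3.065 ft/s
Q = A × v_mean = 57.1 × 3.065 = 175.0 ft³/s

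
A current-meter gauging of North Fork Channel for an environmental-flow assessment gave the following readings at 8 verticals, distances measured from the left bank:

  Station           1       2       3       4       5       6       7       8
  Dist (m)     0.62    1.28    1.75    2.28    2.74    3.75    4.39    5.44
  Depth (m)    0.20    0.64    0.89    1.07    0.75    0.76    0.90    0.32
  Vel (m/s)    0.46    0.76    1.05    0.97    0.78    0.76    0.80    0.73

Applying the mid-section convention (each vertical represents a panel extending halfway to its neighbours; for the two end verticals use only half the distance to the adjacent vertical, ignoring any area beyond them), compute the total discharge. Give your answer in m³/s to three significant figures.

2.92 m³/s

w_1 = (1.28 − 0.62)/2 = 0.33 m; q_1 = 0.46 × 0.20 × 0.33 = 0.03036 m³/s
w_2 = (1.75 − 0.62)/2 = 0.565 m; q_2 = 0.76 × 0.64 × 0.565 = 0.2748 m³/s
w_3 = (2.28 − 1.28)/2 = 0.5 m; q_3 = 1.05 × 0.89 × 0.5 = 0.4673 m³/s
w_4 = (2.74 − 1.75)/2 = 0.495 m; q_4 = 0.97 × 1.07 × 0.495 = 0.5138 m³/s
w_5 = (3.75 − 2.28)/2 = 0.735 m; q_5 = 0.78 × 0.75 × 0.735 = 0.4300 m³/s
w_6 = (4.39 − 2.74)/2 = 0.825 m; q_6 = 0.76 × 0.76 × 0.825 = 0.4765 m³/s
w_7 = (5.44 − 3.75)/2 = 0.845 m; q_7 = 0.80 × 0.90 × 0.845 = 0.6084 m³/s
w_8 = (5.44 − 4.39)/2 = 0.525 m; q_8 = 0.73 × 0.32 × 0.525 = 0.1226 m³/s
Q = Σ qᵢ = 2.924 m³/s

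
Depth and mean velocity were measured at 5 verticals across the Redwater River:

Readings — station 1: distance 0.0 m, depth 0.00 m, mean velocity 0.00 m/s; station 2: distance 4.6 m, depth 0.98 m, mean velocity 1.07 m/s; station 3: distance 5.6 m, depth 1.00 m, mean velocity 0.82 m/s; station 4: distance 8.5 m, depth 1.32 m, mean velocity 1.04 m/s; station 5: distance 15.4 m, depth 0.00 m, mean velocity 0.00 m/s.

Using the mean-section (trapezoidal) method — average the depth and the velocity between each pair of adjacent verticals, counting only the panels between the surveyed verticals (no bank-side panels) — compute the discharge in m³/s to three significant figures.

Panel 1-2: Δb = 4.6 m, d̄ = (0.00+0.98)/2 = 0.49, v̄ = (0.00+1.07)/2 = 0.535 → q = 4.6×0.49×0.535 = 1.206 m³/s
Panel 2-3: Δb = 1 m, d̄ = (0.98+1.00)/2 = 0.99, v̄ = (1.07+0.82)/2 = 0.945 → q = 1×0.99×0.945 = 0.9356 m³/s
Panel 3-4: Δb = 2.9 m, d̄ = (1.00+1.32)/2 = 1.16, v̄ = (0.82+1.04)/2 = 0.93 → q = 2.9×1.16×0.93 = 3.129 m³/s
Panel 4-5: Δb = 6.9 m, d̄ = (1.32+0.00)/2 = 0.66, v̄ = (1.04+0.00)/2 = 0.52 → q = 6.9×0.66×0.52 = 2.368 m³/s
Q = Σ q = 7.638 m³/s

7.64 m³/s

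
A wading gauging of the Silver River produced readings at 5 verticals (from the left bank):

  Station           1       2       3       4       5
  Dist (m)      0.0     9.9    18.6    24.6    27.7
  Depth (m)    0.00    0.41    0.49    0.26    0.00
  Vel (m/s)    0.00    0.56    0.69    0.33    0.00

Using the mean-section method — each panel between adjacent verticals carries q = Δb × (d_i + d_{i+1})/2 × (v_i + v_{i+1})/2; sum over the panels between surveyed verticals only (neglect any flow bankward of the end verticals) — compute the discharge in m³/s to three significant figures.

4.23 m³/s

Panel 1-2: Δb = 9.9 m, d̄ = (0.00+0.41)/2 = 0.205, v̄ = (0.00+0.56)/2 = 0.28 → q = 9.9×0.205×0.28 = 0.5683 m³/s
Panel 2-3: Δb = 8.7 m, d̄ = (0.41+0.49)/2 = 0.45, v̄ = (0.56+0.69)/2 = 0.625 → q = 8.7×0.45×0.625 = 2.447 m³/s
Panel 3-4: Δb = 6 m, d̄ = (0.49+0.26)/2 = 0.375, v̄ = (0.69+0.33)/2 = 0.51 → q = 6×0.375×0.51 = 1.148 m³/s
Panel 4-5: Δb = 3.1 m, d̄ = (0.26+0.00)/2 = 0.13, v̄ = (0.33+0.00)/2 = 0.165 → q = 3.1×0.13×0.165 = 0.06650 m³/s
Q = Σ q = 4.229 m³/s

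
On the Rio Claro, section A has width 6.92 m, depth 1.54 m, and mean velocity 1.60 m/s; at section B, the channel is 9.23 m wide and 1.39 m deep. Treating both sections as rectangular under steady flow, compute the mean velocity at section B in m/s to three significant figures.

Q = A₁V₁ = (6.92×1.54) × 1.60 = 17.05 m³/s
A₂ = 9.23 × 1.39 = 12.83 m²
V₂ = Q/A₂ = 17.05/12.83 = 1.329 m/s

1.33 m/s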